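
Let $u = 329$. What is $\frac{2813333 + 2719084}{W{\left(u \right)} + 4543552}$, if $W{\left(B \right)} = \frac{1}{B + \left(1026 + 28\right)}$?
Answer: $\frac{7651332711}{6283732417} \approx 1.2176$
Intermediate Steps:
$W{\left(B \right)} = \frac{1}{1054 + B}$ ($W{\left(B \right)} = \frac{1}{B + 1054} = \frac{1}{1054 + B}$)
$\frac{2813333 + 2719084}{W{\left(u \right)} + 4543552} = \frac{2813333 + 2719084}{\frac{1}{1054 + 329} + 4543552} = \frac{5532417}{\frac{1}{1383} + 4543552} = \frac{5532417}{\frac{6283732417}{1383}} = 5532417 \cdot \frac{1383}{6283732417} = \frac{7651332711}{6283732417}$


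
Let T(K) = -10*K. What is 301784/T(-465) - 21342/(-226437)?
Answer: 11405717318/175488675 ≈ 64.994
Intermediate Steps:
301784/T(-465) - 21342/(-226437) = 301784/((-10*(-465))) - 21342/(-226437) = 301784/4650 - 21342*(-1/226437) = 301784*(1/4650) + 7114/75479 = 150892/2325 + 7114/75479 = 11405717318/175488675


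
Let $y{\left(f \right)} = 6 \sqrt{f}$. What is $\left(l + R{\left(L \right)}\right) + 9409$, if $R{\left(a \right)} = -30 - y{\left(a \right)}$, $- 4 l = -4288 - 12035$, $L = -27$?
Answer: $\frac{53839}{4} - 18 i \sqrt{3} \approx 13460.0 - 31.177 i$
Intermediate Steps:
$l = \frac{16323}{4}$ ($l = - \frac{-4288 - 12035}{4} = \left(- \frac{1}{4}\right) \left(-16323\right) = \frac{16323}{4} \approx 4080.8$)
$R{\left(a \right)} = -30 - 6 \sqrt{a}$
$\left(l + R{\left(L \right)}\right) + 9409 = \left(\frac{16323}{4} - \left(30 + 6 \sqrt{-27}\right)\right) + 9409 = \left(\frac{16323}{4} - \left(30 + 6 \cdot 3 i \sqrt{3}\right)\right) + 9409 = \left(\frac{16323}{4} - \left(30 + 18 i \sqrt{3}\right)\right) + 9409 = \left(\frac{16203}{4} - 18 i \sqrt{3}\right) + 9409 = \frac{53839}{4} - 18 i \sqrt{3}$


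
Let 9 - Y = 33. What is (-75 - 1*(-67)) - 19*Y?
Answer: 448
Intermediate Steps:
Y = -24 (Y = 9 - 1*33 = 9 - 33 = -24)
(-75 - 1*(-67)) - 19*Y = (-75 - 1*(-67)) - 19*(-24) = (-75 + 67) + 456 = -8 + 456 = 448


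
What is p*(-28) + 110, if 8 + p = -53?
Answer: 1818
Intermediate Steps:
p = -61 (p = -8 - 53 = -61)
p*(-28) + 110 = -61*(-28) + 110 = 1708 + 110 = 1818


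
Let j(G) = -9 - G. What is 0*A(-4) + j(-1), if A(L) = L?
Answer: -8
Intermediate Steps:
0*A(-4) + j(-1) = 0*(-4) + (-9 - 1*(-1)) = 0 + (-9 + 1) = 0 - 8 = -8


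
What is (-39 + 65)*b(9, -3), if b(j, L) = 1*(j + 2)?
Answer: 286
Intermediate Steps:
b(j, L) = 2 + j (b(j, L) = 1*(2 + j) = 2 + j)
(-39 + 65)*b(9, -3) = (-39 + 65)*(2 + 9) = 26*11 = 286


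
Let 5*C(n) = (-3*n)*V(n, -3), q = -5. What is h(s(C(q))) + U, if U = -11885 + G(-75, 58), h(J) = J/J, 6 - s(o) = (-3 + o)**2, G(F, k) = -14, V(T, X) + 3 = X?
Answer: -11898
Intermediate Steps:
V(T, X) = -3 + X
C(n) = 18*n/5 (C(n) = ((-3*n)*(-3 - 3))/5 = (-3*n*(-6))/5 = (18*n)/5 = 18*n/5)
s(o) = 6 - (-3 + o)**2
h(J) = 1
U = -11899 (U = -11885 - 14 = -11899)
h(s(C(q))) + U = 1 - 11899 = -11898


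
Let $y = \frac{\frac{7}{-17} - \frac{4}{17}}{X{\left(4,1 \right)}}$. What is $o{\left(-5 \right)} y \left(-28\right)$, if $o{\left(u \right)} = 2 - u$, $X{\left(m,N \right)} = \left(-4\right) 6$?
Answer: $- \frac{539}{102} \approx -5.2843$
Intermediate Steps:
$X{\left(m,N \right)} = -24$
$y = \frac{11}{408}$ ($y = \frac{\frac{7}{-17} - \frac{4}{17}}{-24} = \left(7 \left(- \frac{1}{17}\right) - \frac{4}{17}\right) \left(- \frac{1}{24}\right) = \left(- \frac{7}{17} - \frac{4}{17}\right) \left(- \frac{1}{24}\right) = \left(- \frac{11}{17}\right) \left(- \frac{1}{24}\right) = \frac{11}{408} \approx 0.026961$)
$o{\left(-5 \right)} y \left(-28\right) = \left(2 - -5\right) \frac{11}{408} \left(-28\right) = \left(2 + 5\right) \frac{11}{408} \left(-28\right) = 7 \cdot \frac{11}{408} \left(-28\right) = \frac{77}{408} \left(-28\right) = - \frac{539}{102}$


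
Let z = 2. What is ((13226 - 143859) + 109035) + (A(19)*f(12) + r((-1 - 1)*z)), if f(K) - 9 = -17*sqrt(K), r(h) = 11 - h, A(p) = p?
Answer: -21412 - 646*sqrt(3) ≈ -22531.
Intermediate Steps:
f(K) = 9 - 17*sqrt(K)
((13226 - 143859) + 109035) + (A(19)*f(12) + r((-1 - 1)*z)) = ((13226 - 143859) + 109035) + (19*(9 - 34*sqrt(3)) + (11 - (-1 - 1)*2)) = (-130633 + 109035) + (19*(9 - 34*sqrt(3)) + (11 - (-2)*2)) = -21598 + (19*(9 - 34*sqrt(3)) + (11 - 1*(-4))) = -21598 + ((171 - 646*sqrt(3)) + (11 + 4)) = -21598 + ((171 - 646*sqrt(3)) + 15) = -21598 + (186 - 646*sqrt(3)) = -21412 - 646*sqrt(3)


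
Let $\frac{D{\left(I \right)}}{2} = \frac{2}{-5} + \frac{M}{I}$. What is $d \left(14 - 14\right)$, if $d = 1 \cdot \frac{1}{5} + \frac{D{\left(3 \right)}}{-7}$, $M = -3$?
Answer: $0$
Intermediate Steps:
$D{\left(I \right)} = - \frac{4}{5} - \frac{6}{I}$ ($D{\left(I \right)} = 2 \left(\frac{2}{-5} - \frac{3}{I}\right) = 2 \left(2 \left(- \frac{1}{5}\right) - \frac{3}{I}\right) = 2 \left(- \frac{2}{5} - \frac{3}{I}\right) = - \frac{4}{5} - \frac{6}{I}$)
$d = \frac{3}{5}$ ($d = 1 \cdot \frac{1}{5} + \frac{- \frac{4}{5} - \frac{6}{3}}{-7} = 1 \cdot \frac{1}{5} + \left(- \frac{4}{5} - 2\right) \left(- \frac{1}{7}\right) = \frac{1}{5} + \left(- \frac{4}{5} - 2\right) \left(- \frac{1}{7}\right) = \frac{1}{5} - - \frac{2}{5} = \frac{1}{5} + \frac{2}{5} = \frac{3}{5} \approx 0.6$)
$d \left(14 - 14\right) = \frac{3 \left(14 - 14\right)}{5} = \frac{3}{5} \cdot 0 = 0$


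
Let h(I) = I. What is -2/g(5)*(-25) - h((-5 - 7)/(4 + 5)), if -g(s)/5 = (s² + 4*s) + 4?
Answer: 166/147 ≈ 1.1293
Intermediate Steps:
g(s) = -20 - 20*s - 5*s² (g(s) = -5*((s² + 4*s) + 4) = -5*(4 + s² + 4*s) = -20 - 20*s - 5*s²)
-2/g(5)*(-25) - h((-5 - 7)/(4 + 5)) = -2/(-20 - 20*5 - 5*5²)*(-25) - (-5 - 7)/(4 + 5) = -2/(-20 - 100 - 5*25)*(-25) - (-12)/9 = -2/(-20 - 100 - 125)*(-25) - (-12)/9 = -2/(-245)*(-25) - 1*(-4/3) = -2*(-1/245)*(-25) + 4/3 = (2/245)*(-25) + 4/3 = -10/49 + 4/3 = 166/147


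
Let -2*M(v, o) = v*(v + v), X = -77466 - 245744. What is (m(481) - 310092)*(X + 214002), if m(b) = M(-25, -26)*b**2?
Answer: 15825409582136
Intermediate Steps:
X = -323210
M(v, o) = -v**2 (M(v, o) = -v*(v + v)/2 = -v*2*v/2 = -v**2)
m(b) = -625*b**2 (m(b) = (-1*(-25)**2)*b**2 = (-1*625)*b**2 = -625*b**2)
(m(481) - 310092)*(X + 214002) = (-625*481**2 - 310092)*(-323210 + 214002) = (-625*231361 - 310092)*(-109208) = (-144600625 - 310092)*(-109208) = -144910717*(-109208) = 15825409582136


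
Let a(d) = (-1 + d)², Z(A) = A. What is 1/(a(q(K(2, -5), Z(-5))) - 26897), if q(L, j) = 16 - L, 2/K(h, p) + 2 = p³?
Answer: -16129/430185064 ≈ -3.7493e-5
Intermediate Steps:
K(h, p) = 2/(-2 + p³)
1/(a(q(K(2, -5), Z(-5))) - 26897) = 1/((-1 + (16 - 2/(-2 + (-5)³)))² - 26897) = 1/((-1 + (16 - 2/(-2 - 125)))² - 26897) = 1/((-1 + (16 - 2/(-127)))² - 26897) = 1/((-1 + (16 - 2*(-1)/127))² - 26897) = 1/((-1 + (16 - 1*(-2/127)))² - 26897) = 1/((-1 + (16 + 2/127))² - 26897) = 1/((-1 + 2034/127)² - 26897) = 1/((1907/127)² - 26897) = 1/(3636649/16129 - 26897) = 1/(-430185064/16129) = -16129/430185064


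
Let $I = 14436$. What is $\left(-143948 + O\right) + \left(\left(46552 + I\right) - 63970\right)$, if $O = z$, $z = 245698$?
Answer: $98768$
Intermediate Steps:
$O = 245698$
$\left(-143948 + O\right) + \left(\left(46552 + I\right) - 63970\right) = \left(-143948 + 245698\right) + \left(\left(46552 + 14436\right) - 63970\right) = 101750 + \left(60988 - 63970\right) = 101750 - 2982 = 98768$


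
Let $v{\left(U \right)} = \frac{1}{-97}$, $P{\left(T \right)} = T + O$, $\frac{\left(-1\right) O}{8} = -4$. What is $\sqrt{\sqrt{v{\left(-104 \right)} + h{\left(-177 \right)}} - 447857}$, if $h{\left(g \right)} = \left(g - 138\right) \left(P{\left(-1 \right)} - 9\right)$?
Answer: $\frac{\sqrt{-4213886513 + 97 i \sqrt{65204467}}}{97} \approx 0.062197 + 669.22 i$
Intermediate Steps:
$O = 32$ ($O = \left(-8\right) \left(-4\right) = 32$)
$P{\left(T \right)} = 32 + T$ ($P{\left(T \right)} = T + 32 = 32 + T$)
$v{\left(U \right)} = - \frac{1}{97}$
$h{\left(g \right)} = -3036 + 22 g$ ($h{\left(g \right)} = \left(g - 138\right) \left(\left(32 - 1\right) - 9\right) = \left(-138 + g\right) \left(31 - 9\right) = \left(-138 + g\right) 22 = -3036 + 22 g$)
$\sqrt{\sqrt{v{\left(-104 \right)} + h{\left(-177 \right)}} - 447857} = \sqrt{\sqrt{- \frac{1}{97} + \left(-3036 + 22 \left(-177\right)\right)} - 447857} = \sqrt{\sqrt{- \frac{1}{97} - 6930} - 447857} = \sqrt{\sqrt{- \frac{672211}{97}} - 447857} = \sqrt{\frac{i \sqrt{65204467}}{97} - 447857} = \sqrt{-447857 + \frac{i \sqrt{65204467}}{97}}$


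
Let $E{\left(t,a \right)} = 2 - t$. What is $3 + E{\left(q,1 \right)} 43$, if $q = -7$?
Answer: $390$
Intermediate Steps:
$3 + E{\left(q,1 \right)} 43 = 3 + \left(2 - -7\right) 43 = 3 + \left(2 + 7\right) 43 = 3 + 9 \cdot 43 = 3 + 387 = 390$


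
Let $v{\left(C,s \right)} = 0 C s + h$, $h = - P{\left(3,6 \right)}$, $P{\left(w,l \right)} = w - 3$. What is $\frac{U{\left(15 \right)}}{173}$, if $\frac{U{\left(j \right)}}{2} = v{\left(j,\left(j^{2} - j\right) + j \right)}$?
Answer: $0$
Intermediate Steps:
$P{\left(w,l \right)} = -3 + w$
$h = 0$ ($h = - (-3 + 3) = \left(-1\right) 0 = 0$)
$v{\left(C,s \right)} = 0$ ($v{\left(C,s \right)} = 0 C s + 0 = 0 s + 0 = 0 + 0 = 0$)
$U{\left(j \right)} = 0$ ($U{\left(j \right)} = 2 \cdot 0 = 0$)
$\frac{U{\left(15 \right)}}{173} = \frac{0}{173} = 0 \cdot \frac{1}{173} = 0$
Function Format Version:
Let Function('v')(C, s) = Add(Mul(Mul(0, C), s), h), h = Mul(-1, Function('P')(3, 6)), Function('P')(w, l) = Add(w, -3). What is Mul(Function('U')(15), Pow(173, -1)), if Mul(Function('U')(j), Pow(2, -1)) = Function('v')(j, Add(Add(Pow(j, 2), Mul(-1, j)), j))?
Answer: 0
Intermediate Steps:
Function('P')(w, l) = Add(-3, w)
h = 0 (h = Mul(-1, Add(-3, 3)) = Mul(-1, 0) = 0)
Function('v')(C, s) = 0 (Function('v')(C, s) = Add(Mul(Mul(0, C), s), 0) = Add(Mul(0, s), 0) = Add(0, 0) = 0)
Function('U')(j) = 0 (Function('U')(j) = Mul(2, 0) = 0)
Mul(Function('U')(15), Pow(173, -1)) = Mul(0, Pow(173, -1)) = Mul(0, Rational(1, 173)) = 0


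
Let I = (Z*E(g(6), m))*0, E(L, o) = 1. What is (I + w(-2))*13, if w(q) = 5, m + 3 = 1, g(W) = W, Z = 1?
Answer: 65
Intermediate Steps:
m = -2 (m = -3 + 1 = -2)
I = 0 (I = (1*1)*0 = 1*0 = 0)
(I + w(-2))*13 = (0 + 5)*13 = 5*13 = 65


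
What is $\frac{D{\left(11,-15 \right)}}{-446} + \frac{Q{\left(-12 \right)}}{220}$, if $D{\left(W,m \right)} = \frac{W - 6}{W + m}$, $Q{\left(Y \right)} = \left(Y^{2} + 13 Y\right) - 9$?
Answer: $- \frac{9091}{98120} \approx -0.092652$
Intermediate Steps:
$Q{\left(Y \right)} = -9 + Y^{2} + 13 Y$
$D{\left(W,m \right)} = \frac{-6 + W}{W + m}$
$\frac{D{\left(11,-15 \right)}}{-446} + \frac{Q{\left(-12 \right)}}{220} = \frac{\frac{1}{11 - 15} \left(-6 + 11\right)}{-446} + \frac{-9 + \left(-12\right)^{2} + 13 \left(-12\right)}{220} = \frac{1}{-4} \cdot 5 \left(- \frac{1}{446}\right) + \left(-9 + 144 - 156\right) \frac{1}{220} = \left(- \frac{1}{4}\right) 5 \left(- \frac{1}{446}\right) - \frac{21}{220} = \left(- \frac{5}{4}\right) \left(- \frac{1}{446}\right) - \frac{21}{220} = \frac{5}{1784} - \frac{21}{220} = - \frac{9091}{98120}$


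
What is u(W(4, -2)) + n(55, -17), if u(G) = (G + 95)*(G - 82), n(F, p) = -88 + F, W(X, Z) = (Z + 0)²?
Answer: -7755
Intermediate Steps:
W(X, Z) = Z²
u(G) = (-82 + G)*(95 + G) (u(G) = (95 + G)*(-82 + G) = (-82 + G)*(95 + G))
u(W(4, -2)) + n(55, -17) = (-7790 + ((-2)²)² + 13*(-2)²) + (-88 + 55) = (-7790 + 4² + 13*4) - 33 = (-7790 + 16 + 52) - 33 = -7722 - 33 = -7755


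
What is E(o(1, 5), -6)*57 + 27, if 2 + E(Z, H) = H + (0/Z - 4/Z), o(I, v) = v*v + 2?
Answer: -3937/9 ≈ -437.44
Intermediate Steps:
o(I, v) = 2 + v² (o(I, v) = v² + 2 = 2 + v²)
E(Z, H) = -2 + H - 4/Z (E(Z, H) = -2 + (H + (0/Z - 4/Z)) = -2 + (H + (0 - 4/Z)) = -2 + (H - 4/Z) = -2 + H - 4/Z)
E(o(1, 5), -6)*57 + 27 = (-2 - 6 - 4/(2 + 5²))*57 + 27 = (-2 - 6 - 4/(2 + 25))*57 + 27 = (-2 - 6 - 4/27)*57 + 27 = -220/27*57 + 27 = -4180/9 + 27 = -3937/9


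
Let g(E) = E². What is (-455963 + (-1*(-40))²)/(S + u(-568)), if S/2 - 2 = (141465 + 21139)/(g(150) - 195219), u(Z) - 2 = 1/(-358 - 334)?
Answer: -54306169113924/491912633 ≈ -1.1040e+5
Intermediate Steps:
u(Z) = 1383/692 (u(Z) = 2 + 1/(-358 - 334) = 2 + 1/(-692) = 2 - 1/692 = 1383/692)
S = 365668/172719 (S = 4 + 2*((141465 + 21139)/(150² - 195219)) = 4 + 2*(162604/(22500 - 195219)) = 4 + 2*(162604/(-172719)) = 4 + 2*(162604*(-1/172719)) = 4 + 2*(-162604/172719) = 4 - 325208/172719 = 365668/172719 ≈ 2.1171)
(-455963 + (-1*(-40))²)/(S + u(-568)) = (-455963 + (-1*(-40))²)/(365668/172719 + 1383/692) = (-455963 + 40²)/(491912633/119521548) = (-455963 + 1600)*(119521548/491912633) = -454363*119521548/491912633 = -54306169113924/491912633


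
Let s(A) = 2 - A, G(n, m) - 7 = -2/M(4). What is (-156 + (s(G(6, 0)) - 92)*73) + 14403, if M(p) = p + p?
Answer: 28737/4 ≈ 7184.3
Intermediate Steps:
M(p) = 2*p
G(n, m) = 27/4 (G(n, m) = 7 - 2/(2*4) = 7 - 2/8 = 7 - 2*⅛ = 7 - ¼ = 27/4)
(-156 + (s(G(6, 0)) - 92)*73) + 14403 = (-156 + ((2 - 1*27/4) - 92)*73) + 14403 = (-156 + ((2 - 27/4) - 92)*73) + 14403 = (-156 + (-19/4 - 92)*73) + 14403 = (-156 - 387/4*73) + 14403 = (-156 - 28251/4) + 14403 = -28875/4 + 14403 = 28737/4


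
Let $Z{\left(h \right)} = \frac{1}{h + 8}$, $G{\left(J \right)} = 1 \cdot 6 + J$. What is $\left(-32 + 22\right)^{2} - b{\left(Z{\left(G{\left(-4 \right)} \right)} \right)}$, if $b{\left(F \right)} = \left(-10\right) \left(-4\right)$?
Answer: $60$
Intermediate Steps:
$G{\left(J \right)} = 6 + J$
$Z{\left(h \right)} = \frac{1}{8 + h}$
$b{\left(F \right)} = 40$
$\left(-32 + 22\right)^{2} - b{\left(Z{\left(G{\left(-4 \right)} \right)} \right)} = \left(-32 + 22\right)^{2} - 40 = \left(-10\right)^{2} - 40 = 100 - 40 = 60$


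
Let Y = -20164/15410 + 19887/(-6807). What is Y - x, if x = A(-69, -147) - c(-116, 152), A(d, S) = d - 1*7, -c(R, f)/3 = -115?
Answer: 7286241042/17482645 ≈ 416.77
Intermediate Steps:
c(R, f) = 345 (c(R, f) = -3*(-115) = 345)
A(d, S) = -7 + d (A(d, S) = d - 7 = -7 + d)
Y = -73952503/17482645 (Y = -20164*1/15410 + 19887*(-1/6807) = -10082/7705 - 6629/2269 = -73952503/17482645 ≈ -4.2300)
x = -421 (x = (-7 - 69) - 1*345 = -76 - 345 = -421)
Y - x = -73952503/17482645 - 1*(-421) = -73952503/17482645 + 421 = 7286241042/17482645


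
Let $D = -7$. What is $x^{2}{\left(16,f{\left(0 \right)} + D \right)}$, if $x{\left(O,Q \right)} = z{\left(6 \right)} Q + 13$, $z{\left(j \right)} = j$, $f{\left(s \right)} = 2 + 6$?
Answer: $361$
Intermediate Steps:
$f{\left(s \right)} = 8$
$x{\left(O,Q \right)} = 13 + 6 Q$ ($x{\left(O,Q \right)} = 6 Q + 13 = 13 + 6 Q$)
$x^{2}{\left(16,f{\left(0 \right)} + D \right)} = \left(13 + 6 \left(8 - 7\right)\right)^{2} = \left(13 + 6 \cdot 1\right)^{2} = \left(13 + 6\right)^{2} = 19^{2} = 361$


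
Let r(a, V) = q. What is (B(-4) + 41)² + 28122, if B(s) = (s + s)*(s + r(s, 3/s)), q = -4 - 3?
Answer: 44763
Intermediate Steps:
q = -7
r(a, V) = -7
B(s) = 2*s*(-7 + s) (B(s) = (s + s)*(s - 7) = (2*s)*(-7 + s) = 2*s*(-7 + s))
(B(-4) + 41)² + 28122 = (2*(-4)*(-7 - 4) + 41)² + 28122 = (2*(-4)*(-11) + 41)² + 28122 = (88 + 41)² + 28122 = 129² + 28122 = 16641 + 28122 = 44763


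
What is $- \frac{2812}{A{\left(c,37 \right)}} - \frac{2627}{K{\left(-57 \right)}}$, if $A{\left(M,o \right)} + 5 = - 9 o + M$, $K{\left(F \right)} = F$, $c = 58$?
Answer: $\frac{223961}{3990} \approx 56.131$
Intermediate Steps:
$A{\left(M,o \right)} = -5 + M - 9 o$ ($A{\left(M,o \right)} = -5 + \left(- 9 o + M\right) = -5 + \left(M - 9 o\right) = -5 + M - 9 o$)
$- \frac{2812}{A{\left(c,37 \right)}} - \frac{2627}{K{\left(-57 \right)}} = - \frac{2812}{-5 + 58 - 333} - \frac{2627}{-57} = - \frac{2812}{-5 + 58 - 333} - - \frac{2627}{57} = - \frac{2812}{-280} + \frac{2627}{57} = \left(-2812\right) \left(- \frac{1}{280}\right) + \frac{2627}{57} = \frac{703}{70} + \frac{2627}{57} = \frac{223961}{3990}$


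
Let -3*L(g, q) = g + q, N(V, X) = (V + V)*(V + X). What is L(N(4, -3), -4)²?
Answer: 16/9 ≈ 1.7778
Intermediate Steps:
N(V, X) = 2*V*(V + X) (N(V, X) = (2*V)*(V + X) = 2*V*(V + X))
L(g, q) = -g/3 - q/3 (L(g, q) = -(g + q)/3 = -g/3 - q/3)
L(N(4, -3), -4)² = (-2*4*(4 - 3)/3 - ⅓*(-4))² = (-2*4/3 + 4/3)² = (-⅓*8 + 4/3)² = (-8/3 + 4/3)² = (-4/3)² = 16/9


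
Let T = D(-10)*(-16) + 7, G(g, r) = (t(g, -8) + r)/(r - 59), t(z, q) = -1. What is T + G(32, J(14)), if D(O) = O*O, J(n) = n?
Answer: -71698/45 ≈ -1593.3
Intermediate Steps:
D(O) = O²
G(g, r) = (-1 + r)/(-59 + r) (G(g, r) = (-1 + r)/(r - 59) = (-1 + r)/(-59 + r))
T = -1593 (T = (-10)²*(-16) + 7 = 100*(-16) + 7 = -1600 + 7 = -1593)
T + G(32, J(14)) = -1593 + (-1 + 14)/(-59 + 14) = -1593 + 13/(-45) = -1593 - 1/45*13 = -1593 - 13/45 = -71698/45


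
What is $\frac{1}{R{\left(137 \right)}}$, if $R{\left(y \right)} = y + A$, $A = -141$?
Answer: $- \frac{1}{4} \approx -0.25$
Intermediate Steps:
$R{\left(y \right)} = -141 + y$ ($R{\left(y \right)} = y - 141 = -141 + y$)
$\frac{1}{R{\left(137 \right)}} = \frac{1}{-141 + 137} = \frac{1}{-4} = - \frac{1}{4}$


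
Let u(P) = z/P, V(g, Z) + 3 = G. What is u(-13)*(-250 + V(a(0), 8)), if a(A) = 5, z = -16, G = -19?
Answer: -4352/13 ≈ -334.77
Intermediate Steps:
V(g, Z) = -22 (V(g, Z) = -3 - 19 = -22)
u(P) = -16/P
u(-13)*(-250 + V(a(0), 8)) = (-16/(-13))*(-250 - 22) = -16*(-1/13)*(-272) = (16/13)*(-272) = -4352/13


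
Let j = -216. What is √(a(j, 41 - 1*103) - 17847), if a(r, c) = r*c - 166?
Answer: I*√4621 ≈ 67.978*I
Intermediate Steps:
a(r, c) = -166 + c*r (a(r, c) = c*r - 166 = -166 + c*r)
√(a(j, 41 - 1*103) - 17847) = √((-166 + (41 - 1*103)*(-216)) - 17847) = √((-166 + (41 - 103)*(-216)) - 17847) = √((-166 - 62*(-216)) - 17847) = √((-166 + 13392) - 17847) = √(13226 - 17847) = √(-4621) = I*√4621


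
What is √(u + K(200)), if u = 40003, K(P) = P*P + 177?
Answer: 2*√20045 ≈ 283.16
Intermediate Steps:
K(P) = 177 + P² (K(P) = P² + 177 = 177 + P²)
√(u + K(200)) = √(40003 + (177 + 200²)) = √(40003 + (177 + 40000)) = √(40003 + 40177) = √80180 = 2*√20045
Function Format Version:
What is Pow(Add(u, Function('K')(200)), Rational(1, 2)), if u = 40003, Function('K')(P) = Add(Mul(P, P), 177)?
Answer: Mul(2, Pow(20045, Rational(1, 2))) ≈ 283.16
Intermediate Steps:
Function('K')(P) = Add(177, Pow(P, 2)) (Function('K')(P) = Add(Pow(P, 2), 177) = Add(177, Pow(P, 2)))
Pow(Add(u, Function('K')(200)), Rational(1, 2)) = Pow(Add(40003, Add(177, Pow(200, 2))), Rational(1, 2)) = Pow(Add(40003, Add(177, 40000)), Rational(1, 2)) = Pow(Add(40003, 40177), Rational(1, 2)) = Pow(80180, Rational(1, 2)) = Mul(2, Pow(20045, Rational(1, 2)))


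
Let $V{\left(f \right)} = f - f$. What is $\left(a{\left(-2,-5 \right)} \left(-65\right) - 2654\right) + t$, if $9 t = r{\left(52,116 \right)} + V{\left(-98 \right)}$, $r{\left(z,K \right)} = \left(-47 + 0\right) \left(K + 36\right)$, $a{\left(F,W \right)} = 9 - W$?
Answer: $- \frac{39220}{9} \approx -4357.8$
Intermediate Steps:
$r{\left(z,K \right)} = -1692 - 47 K$ ($r{\left(z,K \right)} = - 47 \left(36 + K\right) = -1692 - 47 K$)
$V{\left(f \right)} = 0$
$t = - \frac{7144}{9}$ ($t = \frac{\left(-1692 - 5452\right) + 0}{9} = \frac{-7144 + 0}{9} = \frac{1}{9} \left(-7144\right) = - \frac{7144}{9} \approx -793.78$)
$\left(a{\left(-2,-5 \right)} \left(-65\right) - 2654\right) + t = \left(\left(9 - -5\right) \left(-65\right) - 2654\right) - \frac{7144}{9} = \left(\left(9 + 5\right) \left(-65\right) - 2654\right) - \frac{7144}{9} = \left(14 \left(-65\right) - 2654\right) - \frac{7144}{9} = \left(-910 - 2654\right) - \frac{7144}{9} = -3564 - \frac{7144}{9} = - \frac{39220}{9}$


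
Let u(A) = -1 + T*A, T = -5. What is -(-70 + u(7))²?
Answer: -11236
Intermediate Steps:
u(A) = -1 - 5*A
-(-70 + u(7))² = -(-70 + (-1 - 5*7))² = -(-70 + (-1 - 35))² = -(-70 - 36)² = -1*(-106)² = -1*11236 = -11236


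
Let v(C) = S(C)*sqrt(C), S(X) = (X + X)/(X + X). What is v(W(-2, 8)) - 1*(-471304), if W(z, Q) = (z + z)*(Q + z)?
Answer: 471304 + 2*I*sqrt(6) ≈ 4.713e+5 + 4.899*I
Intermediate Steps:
W(z, Q) = 2*z*(Q + z) (W(z, Q) = (2*z)*(Q + z) = 2*z*(Q + z))
S(X) = 1 (S(X) = (2*X)/((2*X)) = (2*X)*(1/(2*X)) = 1)
v(C) = sqrt(C) (v(C) = 1*sqrt(C) = sqrt(C))
v(W(-2, 8)) - 1*(-471304) = sqrt(2*(-2)*(8 - 2)) - 1*(-471304) = sqrt(2*(-2)*6) + 471304 = sqrt(-24) + 471304 = 2*I*sqrt(6) + 471304 = 471304 + 2*I*sqrt(6)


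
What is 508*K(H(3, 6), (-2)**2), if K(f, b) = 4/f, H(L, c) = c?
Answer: 1016/3 ≈ 338.67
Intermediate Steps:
508*K(H(3, 6), (-2)**2) = 508*(4/6) = 508*(4*(1/6)) = 508*(2/3) = 1016/3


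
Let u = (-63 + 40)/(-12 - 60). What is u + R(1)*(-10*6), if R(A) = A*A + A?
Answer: -8617/72 ≈ -119.68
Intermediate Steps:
u = 23/72 (u = -23/(-72) = -23*(-1/72) = 23/72 ≈ 0.31944)
R(A) = A + A**2 (R(A) = A**2 + A = A + A**2)
u + R(1)*(-10*6) = 23/72 + (1*(1 + 1))*(-10*6) = 23/72 + (1*2)*(-60) = 23/72 + 2*(-60) = 23/72 - 120 = -8617/72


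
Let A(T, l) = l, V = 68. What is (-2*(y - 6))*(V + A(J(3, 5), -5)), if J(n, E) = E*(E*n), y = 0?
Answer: 756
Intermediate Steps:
J(n, E) = n*E²
(-2*(y - 6))*(V + A(J(3, 5), -5)) = (-2*(0 - 6))*(68 - 5) = -2*(-6)*63 = 12*63 = 756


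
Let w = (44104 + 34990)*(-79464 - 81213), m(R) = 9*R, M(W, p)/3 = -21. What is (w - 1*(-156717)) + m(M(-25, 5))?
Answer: -12708430488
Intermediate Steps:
M(W, p) = -63 (M(W, p) = 3*(-21) = -63)
w = -12708586638 (w = 79094*(-160677) = -12708586638)
(w - 1*(-156717)) + m(M(-25, 5)) = (-12708586638 - 1*(-156717)) + 9*(-63) = (-12708586638 + 156717) - 567 = -12708429921 - 567 = -12708430488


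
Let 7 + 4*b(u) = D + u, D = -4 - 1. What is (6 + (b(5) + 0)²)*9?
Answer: 1305/16 ≈ 81.563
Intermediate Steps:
D = -5
b(u) = -3 + u/4 (b(u) = -7/4 + (-5 + u)/4 = -7/4 + (-5/4 + u/4) = -3 + u/4)
(6 + (b(5) + 0)²)*9 = (6 + ((-3 + (¼)*5) + 0)²)*9 = (6 + ((-3 + 5/4) + 0)²)*9 = (6 + (-7/4 + 0)²)*9 = (6 + (-7/4)²)*9 = (6 + 49/16)*9 = (145/16)*9 = 1305/16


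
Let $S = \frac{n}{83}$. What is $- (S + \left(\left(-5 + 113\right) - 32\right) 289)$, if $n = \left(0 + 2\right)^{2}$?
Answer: $- \frac{1823016}{83} \approx -21964.0$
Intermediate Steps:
$n = 4$ ($n = 2^{2} = 4$)
$S = \frac{4}{83} \approx 0.048193$
$- (S + \left(\left(-5 + 113\right) - 32\right) 289) = - (\frac{4}{83} + \left(\left(-5 + 113\right) - 32\right) 289) = - (\frac{4}{83} + \left(108 - 32\right) 289) = - (\frac{4}{83} + 76 \cdot 289) = - (\frac{4}{83} + 21964) = \left(-1\right) \frac{1823016}{83} = - \frac{1823016}{83}$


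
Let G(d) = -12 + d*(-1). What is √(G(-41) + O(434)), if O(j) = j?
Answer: √463 ≈ 21.517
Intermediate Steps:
G(d) = -12 - d
√(G(-41) + O(434)) = √((-12 - 1*(-41)) + 434) = √((-12 + 41) + 434) = √(29 + 434) = √463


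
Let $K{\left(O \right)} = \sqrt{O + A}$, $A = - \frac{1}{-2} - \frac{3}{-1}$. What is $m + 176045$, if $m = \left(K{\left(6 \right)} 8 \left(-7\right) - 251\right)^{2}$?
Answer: $268838 + 14056 \sqrt{38} \approx 3.5549 \cdot 10^{5}$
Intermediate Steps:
$A = \frac{7}{2}$ ($A = \left(-1\right) \left(- \frac{1}{2}\right) - -3 = \frac{1}{2} + 3 = \frac{7}{2} \approx 3.5$)
$K{\left(O \right)} = \sqrt{\frac{7}{2} + O}$ ($K{\left(O \right)} = \sqrt{O + \frac{7}{2}} = \sqrt{\frac{7}{2} + O}$)
$m = \left(-251 - 28 \sqrt{38}\right)^{2}$ ($m = \left(\frac{\sqrt{14 + 4 \cdot 6}}{2} \cdot 8 \left(-7\right) - 251\right)^{2} = \left(\frac{\sqrt{14 + 24}}{2} \cdot 8 \left(-7\right) - 251\right)^{2} = \left(\frac{\sqrt{38}}{2} \cdot 8 \left(-7\right) - 251\right)^{2} = \left(4 \sqrt{38} \left(-7\right) - 251\right)^{2} = \left(- 28 \sqrt{38} - 251\right)^{2} = \left(-251 - 28 \sqrt{38}\right)^{2} \approx 1.7944 \cdot 10^{5}$)
$m + 176045 = \left(92793 + 14056 \sqrt{38}\right) + 176045 = 268838 + 14056 \sqrt{38}$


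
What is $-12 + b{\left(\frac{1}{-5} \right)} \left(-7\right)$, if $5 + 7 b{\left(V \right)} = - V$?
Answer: $- \frac{36}{5} \approx -7.2$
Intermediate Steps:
$b{\left(V \right)} = - \frac{5}{7} - \frac{V}{7}$ ($b{\left(V \right)} = - \frac{5}{7} + \frac{\left(-1\right) V}{7} = - \frac{5}{7} - \frac{V}{7}$)
$-12 + b{\left(\frac{1}{-5} \right)} \left(-7\right) = -12 + \left(- \frac{5}{7} - \frac{1}{7 \left(-5\right)}\right) \left(-7\right) = -12 + \left(- \frac{5}{7} - - \frac{1}{35}\right) \left(-7\right) = -12 + \left(- \frac{5}{7} + \frac{1}{35}\right) \left(-7\right) = -12 - - \frac{24}{5} = -12 + \frac{24}{5} = - \frac{36}{5}$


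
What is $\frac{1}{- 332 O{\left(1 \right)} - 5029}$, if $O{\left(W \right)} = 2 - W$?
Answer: $- \frac{1}{5361} \approx -0.00018653$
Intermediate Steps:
$\frac{1}{- 332 O{\left(1 \right)} - 5029} = \frac{1}{- 332 \left(2 - 1\right) - 5029} = \frac{1}{\left(-332\right) 1 - 5029} = \frac{1}{-332 - 5029} = \frac{1}{-5361} = - \frac{1}{5361}$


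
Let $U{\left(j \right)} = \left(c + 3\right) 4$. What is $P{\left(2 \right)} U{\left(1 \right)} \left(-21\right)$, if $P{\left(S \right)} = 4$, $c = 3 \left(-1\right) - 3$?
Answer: $1008$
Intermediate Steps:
$c = -6$ ($c = -3 - 3 = -6$)
$U{\left(j \right)} = -12$ ($U{\left(j \right)} = \left(-6 + 3\right) 4 = \left(-3\right) 4 = -12$)
$P{\left(2 \right)} U{\left(1 \right)} \left(-21\right) = 4 \left(-12\right) \left(-21\right) = \left(-48\right) \left(-21\right) = 1008$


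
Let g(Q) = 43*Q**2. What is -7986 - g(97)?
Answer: -412573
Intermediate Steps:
-7986 - g(97) = -7986 - 43*97**2 = -7986 - 43*9409 = -7986 - 1*404587 = -7986 - 404587 = -412573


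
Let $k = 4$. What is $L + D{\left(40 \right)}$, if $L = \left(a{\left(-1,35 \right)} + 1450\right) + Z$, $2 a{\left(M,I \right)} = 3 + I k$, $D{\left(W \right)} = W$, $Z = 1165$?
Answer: $\frac{5453}{2} \approx 2726.5$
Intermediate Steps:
$a{\left(M,I \right)} = \frac{3}{2} + 2 I$ ($a{\left(M,I \right)} = \frac{3 + I 4}{2} = \frac{3 + 4 I}{2} = \frac{3}{2} + 2 I$)
$L = \frac{5373}{2}$ ($L = \left(\left(\frac{3}{2} + 2 \cdot 35\right) + 1450\right) + 1165 = \left(\left(\frac{3}{2} + 70\right) + 1450\right) + 1165 = \left(\frac{143}{2} + 1450\right) + 1165 = \frac{3043}{2} + 1165 = \frac{5373}{2} \approx 2686.5$)
$L + D{\left(40 \right)} = \frac{5373}{2} + 40 = \frac{5453}{2}$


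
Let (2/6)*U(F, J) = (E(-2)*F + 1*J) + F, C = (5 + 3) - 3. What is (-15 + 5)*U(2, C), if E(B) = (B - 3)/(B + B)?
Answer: -285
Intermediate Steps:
C = 5 (C = 8 - 3 = 5)
E(B) = (-3 + B)/(2*B) (E(B) = (-3 + B)/((2*B)) = (-3 + B)*(1/(2*B)) = (-3 + B)/(2*B))
U(F, J) = 3*J + 27*F/4 (U(F, J) = 3*((((½)*(-3 - 2)/(-2))*F + 1*J) + F) = 3*((((½)*(-½)*(-5))*F + J) + F) = 3*((5*F/4 + J) + F) = 3*((J + 5*F/4) + F) = 3*(J + 9*F/4) = 3*J + 27*F/4)
(-15 + 5)*U(2, C) = (-15 + 5)*(3*5 + (27/4)*2) = -10*(15 + 27/2) = -10*57/2 = -285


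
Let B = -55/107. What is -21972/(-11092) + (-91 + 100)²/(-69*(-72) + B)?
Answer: 2943678444/1473907733 ≈ 1.9972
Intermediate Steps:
B = -55/107 (B = -55*1/107 = -55/107 ≈ -0.51402)
-21972/(-11092) + (-91 + 100)²/(-69*(-72) + B) = -21972/(-11092) + (-91 + 100)²/(-69*(-72) - 55/107) = -21972*(-1/11092) + 9²/(4968 - 55/107) = 5493/2773 + 81/(531521/107) = 5493/2773 + 81*(107/531521) = 5493/2773 + 8667/531521 = 2943678444/1473907733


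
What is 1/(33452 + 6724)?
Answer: 1/40176 ≈ 2.4890e-5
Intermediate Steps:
1/(33452 + 6724) = 1/40176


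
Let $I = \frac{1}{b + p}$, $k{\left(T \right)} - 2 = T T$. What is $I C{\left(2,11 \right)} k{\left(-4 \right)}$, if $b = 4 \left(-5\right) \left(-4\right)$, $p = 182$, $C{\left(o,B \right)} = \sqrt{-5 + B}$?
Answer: $\frac{9 \sqrt{6}}{131} \approx 0.16829$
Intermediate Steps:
$k{\left(T \right)} = 2 + T^{2}$ ($k{\left(T \right)} = 2 + T T = 2 + T^{2}$)
$b = 80$ ($b = \left(-20\right) \left(-4\right) = 80$)
$I = \frac{1}{262}$ ($I = \frac{1}{80 + 182} = \frac{1}{262} \approx 0.0038168$)
$I C{\left(2,11 \right)} k{\left(-4 \right)} = \frac{\sqrt{-5 + 11}}{262} \left(2 + \left(-4\right)^{2}\right) = \frac{\sqrt{6}}{262} \left(2 + 16\right) = \frac{\sqrt{6}}{262} \cdot 18 = \frac{9 \sqrt{6}}{131}$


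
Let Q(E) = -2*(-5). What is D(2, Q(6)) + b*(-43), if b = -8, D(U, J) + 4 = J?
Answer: 350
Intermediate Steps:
Q(E) = 10
D(U, J) = -4 + J
D(2, Q(6)) + b*(-43) = (-4 + 10) - 8*(-43) = 6 + 344 = 350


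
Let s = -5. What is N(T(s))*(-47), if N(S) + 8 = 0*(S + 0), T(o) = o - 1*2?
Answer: 376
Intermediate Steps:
T(o) = -2 + o (T(o) = o - 2 = -2 + o)
N(S) = -8 (N(S) = -8 + 0*(S + 0) = -8 + 0*S = -8 + 0 = -8)
N(T(s))*(-47) = -8*(-47) = 376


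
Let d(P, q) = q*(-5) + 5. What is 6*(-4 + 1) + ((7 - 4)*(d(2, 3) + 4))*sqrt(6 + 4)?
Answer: -18 - 18*sqrt(10) ≈ -74.921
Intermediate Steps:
d(P, q) = 5 - 5*q (d(P, q) = -5*q + 5 = 5 - 5*q)
6*(-4 + 1) + ((7 - 4)*(d(2, 3) + 4))*sqrt(6 + 4) = 6*(-4 + 1) + ((7 - 4)*((5 - 5*3) + 4))*sqrt(6 + 4) = 6*(-3) + (3*((5 - 15) + 4))*sqrt(10) = -18 + (3*(-10 + 4))*sqrt(10) = -18 + (3*(-6))*sqrt(10) = -18 - 18*sqrt(10)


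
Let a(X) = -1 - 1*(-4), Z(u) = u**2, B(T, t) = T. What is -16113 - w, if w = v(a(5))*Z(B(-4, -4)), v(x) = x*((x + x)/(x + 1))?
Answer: -16185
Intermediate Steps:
a(X) = 3 (a(X) = -1 + 4 = 3)
v(x) = 2*x**2/(1 + x) (v(x) = x*((2*x)/(1 + x)) = x*(2*x/(1 + x)) = 2*x**2/(1 + x))
w = 72 (w = (2*3**2/(1 + 3))*(-4)**2 = (2*9/4)*16 = (2*9*(1/4))*16 = (9/2)*16 = 72)
-16113 - w = -16113 - 1*72 = -16113 - 72 = -16185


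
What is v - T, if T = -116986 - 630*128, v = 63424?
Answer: 261050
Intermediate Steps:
T = -197626 (T = -116986 - 80640 = -197626)
v - T = 63424 - 1*(-197626) = 63424 + 197626 = 261050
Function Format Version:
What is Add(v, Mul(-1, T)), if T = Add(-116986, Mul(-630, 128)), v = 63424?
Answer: 261050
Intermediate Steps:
T = -197626 (T = Add(-116986, -80640) = -197626)
Add(v, Mul(-1, T)) = Add(63424, Mul(-1, -197626)) = Add(63424, 197626) = 261050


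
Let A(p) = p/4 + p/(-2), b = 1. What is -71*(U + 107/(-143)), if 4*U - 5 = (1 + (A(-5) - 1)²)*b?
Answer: -498633/9152 ≈ -54.484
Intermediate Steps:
A(p) = -p/4 (A(p) = p*(¼) + p*(-½) = p/4 - p/2 = -p/4)
U = 97/64 (U = 5/4 + ((1 + (-¼*(-5) - 1)²)*1)/4 = 5/4 + ((1 + (5/4 - 1)²)*1)/4 = 5/4 + ((1 + (¼)²)*1)/4 = 5/4 + ((1 + 1/16)*1)/4 = 5/4 + ((17/16)*1)/4 = 5/4 + (¼)*(17/16) = 5/4 + 17/64 = 97/64 ≈ 1.5156)
-71*(U + 107/(-143)) = -71*(97/64 + 107/(-143)) = -71*(97/64 + 107*(-1/143)) = -71*(97/64 - 107/143) = -71*7023/9152 = -498633/9152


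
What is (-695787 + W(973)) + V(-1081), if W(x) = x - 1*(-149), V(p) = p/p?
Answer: -694664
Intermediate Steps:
V(p) = 1
W(x) = 149 + x (W(x) = x + 149 = 149 + x)
(-695787 + W(973)) + V(-1081) = (-695787 + (149 + 973)) + 1 = (-695787 + 1122) + 1 = -694665 + 1 = -694664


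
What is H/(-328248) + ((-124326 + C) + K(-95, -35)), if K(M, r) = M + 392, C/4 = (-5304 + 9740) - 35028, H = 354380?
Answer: -430211047/1746 ≈ -2.4640e+5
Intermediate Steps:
C = -122368 (C = 4*((-5304 + 9740) - 35028) = 4*(4436 - 35028) = 4*(-30592) = -122368)
K(M, r) = 392 + M
H/(-328248) + ((-124326 + C) + K(-95, -35)) = 354380/(-328248) + ((-124326 - 122368) + (392 - 95)) = 354380*(-1/328248) + (-246694 + 297) = -1885/1746 - 246397 = -430211047/1746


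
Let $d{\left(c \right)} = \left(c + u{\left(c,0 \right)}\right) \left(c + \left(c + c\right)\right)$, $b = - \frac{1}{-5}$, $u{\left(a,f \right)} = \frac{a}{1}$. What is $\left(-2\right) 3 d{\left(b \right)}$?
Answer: $- \frac{36}{25} \approx -1.44$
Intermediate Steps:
$u{\left(a,f \right)} = a$ ($u{\left(a,f \right)} = a 1 = a$)
$b = \frac{1}{5}$ ($b = \left(-1\right) \left(- \frac{1}{5}\right) = \frac{1}{5} \approx 0.2$)
$d{\left(c \right)} = 6 c^{2}$ ($d{\left(c \right)} = \left(c + c\right) \left(c + \left(c + c\right)\right) = 2 c \left(c + 2 c\right) = 2 c 3 c = 6 c^{2}$)
$\left(-2\right) 3 d{\left(b \right)} = \left(-2\right) 3 \cdot \frac{6}{25} = - 6 \cdot 6 \cdot \frac{1}{25} = \left(-6\right) \frac{6}{25} = - \frac{36}{25}$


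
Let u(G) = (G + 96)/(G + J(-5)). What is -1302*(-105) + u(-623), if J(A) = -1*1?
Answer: 85307567/624 ≈ 1.3671e+5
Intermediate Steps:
J(A) = -1
u(G) = (96 + G)/(-1 + G) (u(G) = (G + 96)/(G - 1) = (96 + G)/(-1 + G))
-1302*(-105) + u(-623) = -1302*(-105) + (96 - 623)/(-1 - 623) = 136710 - 527/(-624) = 136710 - 1/624*(-527) = 136710 + 527/624 = 85307567/624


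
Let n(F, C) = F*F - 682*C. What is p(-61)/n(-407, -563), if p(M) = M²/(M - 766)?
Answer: -3721/454531605 ≈ -8.1864e-6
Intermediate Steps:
n(F, C) = F² - 682*C
p(M) = M²/(-766 + M)
p(-61)/n(-407, -563) = ((-61)²/(-766 - 61))/((-407)² - 682*(-563)) = (3721/(-827))/(165649 + 383966) = (3721*(-1/827))/549615 = -3721/827*1/549615 = -3721/454531605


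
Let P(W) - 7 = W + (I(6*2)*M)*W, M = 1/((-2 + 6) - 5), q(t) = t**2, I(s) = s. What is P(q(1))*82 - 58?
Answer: -386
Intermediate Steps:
M = -1 (M = 1/(4 - 5) = 1/(-1) = -1)
P(W) = 7 - 11*W (P(W) = 7 + (W + ((6*2)*(-1))*W) = 7 + (W + (12*(-1))*W) = 7 + (W - 12*W) = 7 - 11*W)
P(q(1))*82 - 58 = (7 - 11*1**2)*82 - 58 = (7 - 11*1)*82 - 58 = (7 - 11)*82 - 58 = -4*82 - 58 = -328 - 58 = -386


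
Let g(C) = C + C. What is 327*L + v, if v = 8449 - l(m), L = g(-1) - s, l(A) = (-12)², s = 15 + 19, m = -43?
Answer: -3467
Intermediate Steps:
g(C) = 2*C
s = 34
l(A) = 144
L = -36 (L = 2*(-1) - 1*34 = -2 - 34 = -36)
v = 8305 (v = 8449 - 1*144 = 8449 - 144 = 8305)
327*L + v = 327*(-36) + 8305 = -11772 + 8305 = -3467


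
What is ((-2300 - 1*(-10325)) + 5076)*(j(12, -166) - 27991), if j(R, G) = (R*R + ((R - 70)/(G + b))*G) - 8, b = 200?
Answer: -6140713821/17 ≈ -3.6122e+8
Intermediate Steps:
j(R, G) = -8 + R² + G*(-70 + R)/(200 + G) (j(R, G) = (R*R + ((R - 70)/(G + 200))*G) - 8 = (R² + ((-70 + R)/(200 + G))*G) - 8 = (R² + G*(-70 + R)/(200 + G)) - 8 = -8 + R² + G*(-70 + R)/(200 + G))
((-2300 - 1*(-10325)) + 5076)*(j(12, -166) - 27991) = ((-2300 - 1*(-10325)) + 5076)*((-1600 - 78*(-166) + 200*12² - 166*12 - 166*12²)/(200 - 166) - 27991) = ((-2300 + 10325) + 5076)*((-1600 + 12948 + 200*144 - 1992 - 166*144)/34 - 27991) = (8025 + 5076)*((-1600 + 12948 + 28800 - 1992 - 23904)/34 - 27991) = 13101*((1/34)*14252 - 27991) = 13101*(7126/17 - 27991) = 13101*(-468721/17) = -6140713821/17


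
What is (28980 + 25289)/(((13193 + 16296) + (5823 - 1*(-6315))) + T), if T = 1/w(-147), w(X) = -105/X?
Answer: 271345/208142 ≈ 1.3037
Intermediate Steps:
T = 7/5 (T = 1/(-105/(-147)) = 1/(-105*(-1/147)) = 1/(5/7) = 7/5 ≈ 1.4000)
(28980 + 25289)/(((13193 + 16296) + (5823 - 1*(-6315))) + T) = (28980 + 25289)/(((13193 + 16296) + (5823 - 1*(-6315))) + 7/5) = 54269/((29489 + (5823 + 6315)) + 7/5) = 54269/((29489 + 12138) + 7/5) = 54269/(41627 + 7/5) = 54269/(208142/5) = 54269*(5/208142) = 271345/208142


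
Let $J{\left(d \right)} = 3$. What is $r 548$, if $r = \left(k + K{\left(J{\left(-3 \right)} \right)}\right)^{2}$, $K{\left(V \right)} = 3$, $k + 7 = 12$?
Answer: $35072$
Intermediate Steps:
$k = 5$ ($k = -7 + 12 = 5$)
$r = 64$ ($r = \left(5 + 3\right)^{2} = 8^{2} = 64$)
$r 548 = 64 \cdot 548 = 35072$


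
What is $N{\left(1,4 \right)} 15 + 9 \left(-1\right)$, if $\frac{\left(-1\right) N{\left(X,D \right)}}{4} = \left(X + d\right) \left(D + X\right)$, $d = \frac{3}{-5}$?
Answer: $-129$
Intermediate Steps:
$d = - \frac{3}{5}$ ($d = 3 \left(- \frac{1}{5}\right) = - \frac{3}{5} \approx -0.6$)
$N{\left(X,D \right)} = - 4 \left(- \frac{3}{5} + X\right) \left(D + X\right)$ ($N{\left(X,D \right)} = - 4 \left(X - \frac{3}{5}\right) \left(D + X\right) = - 4 \left(- \frac{3}{5} + X\right) \left(D + X\right)$)
$N{\left(1,4 \right)} 15 + 9 \left(-1\right) = \left(- 4 \cdot 1^{2} + \frac{12}{5} \cdot 4 + \frac{12}{5} \cdot 1 - 16 \cdot 1\right) 15 + 9 \left(-1\right) = \left(\left(-4\right) 1 + \frac{48}{5} + \frac{12}{5} - 16\right) 15 - 9 = \left(-4 + \frac{48}{5} + \frac{12}{5} - 16\right) 15 - 9 = \left(-8\right) 15 - 9 = -120 - 9 = -129$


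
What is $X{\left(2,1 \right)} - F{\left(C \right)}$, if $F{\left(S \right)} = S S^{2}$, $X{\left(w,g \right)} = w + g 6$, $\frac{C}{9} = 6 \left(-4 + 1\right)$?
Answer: $4251536$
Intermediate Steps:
$C = -162$ ($C = 9 \cdot 6 \left(-4 + 1\right) = 9 \cdot 6 \left(-3\right) = 9 \left(-18\right) = -162$)
$X{\left(w,g \right)} = w + 6 g$
$F{\left(S \right)} = S^{3}$
$X{\left(2,1 \right)} - F{\left(C \right)} = \left(2 + 6 \cdot 1\right) - \left(-162\right)^{3} = \left(2 + 6\right) - -4251528 = 8 + 4251528 = 4251536$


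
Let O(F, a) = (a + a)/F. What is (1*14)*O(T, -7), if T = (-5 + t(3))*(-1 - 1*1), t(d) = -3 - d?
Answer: -98/11 ≈ -8.9091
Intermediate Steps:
T = 22 (T = (-5 + (-3 - 1*3))*(-1 - 1*1) = (-5 + (-3 - 3))*(-1 - 1) = (-5 - 6)*(-2) = -11*(-2) = 22)
O(F, a) = 2*a/F (O(F, a) = (2*a)/F = 2*a/F)
(1*14)*O(T, -7) = (1*14)*(2*(-7)/22) = 14*(2*(-7)*(1/22)) = 14*(-7/11) = -98/11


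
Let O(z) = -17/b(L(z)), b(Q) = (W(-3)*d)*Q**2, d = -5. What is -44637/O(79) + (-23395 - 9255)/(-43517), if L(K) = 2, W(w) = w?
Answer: 116548654790/739789 ≈ 1.5754e+5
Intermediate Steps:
b(Q) = 15*Q**2 (b(Q) = (-3*(-5))*Q**2 = 15*Q**2)
O(z) = -17/60 (O(z) = -17/(15*2**2) = -17/(15*4) = -17/60)
-44637/O(79) + (-23395 - 9255)/(-43517) = -44637/(-17/60) + (-23395 - 9255)/(-43517) = -44637*(-60/17) - 32650*(-1/43517) = 2678220/17 + 32650/43517 = 116548654790/739789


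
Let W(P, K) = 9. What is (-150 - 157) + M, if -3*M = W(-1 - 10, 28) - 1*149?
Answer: -781/3 ≈ -260.33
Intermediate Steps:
M = 140/3 (M = -(9 - 1*149)/3 = -(9 - 149)/3 = -⅓*(-140) = 140/3 ≈ 46.667)
(-150 - 157) + M = (-150 - 157) + 140/3 = -307 + 140/3 = -781/3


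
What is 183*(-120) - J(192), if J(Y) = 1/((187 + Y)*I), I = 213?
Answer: -1772764921/80727 ≈ -21960.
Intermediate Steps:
J(Y) = 1/(213*(187 + Y)) (J(Y) = 1/((187 + Y)*213) = (1/213)/(187 + Y) = 1/(213*(187 + Y)))
183*(-120) - J(192) = 183*(-120) - 1/(213*(187 + 192)) = -21960 - 1/(213*379) = -21960 - 1*1/80727 = -21960 - 1/80727 = -1772764921/80727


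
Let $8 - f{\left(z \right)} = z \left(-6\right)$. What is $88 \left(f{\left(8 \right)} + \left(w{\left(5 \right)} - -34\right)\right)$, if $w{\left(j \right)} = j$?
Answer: $8360$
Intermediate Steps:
$f{\left(z \right)} = 8 + 6 z$ ($f{\left(z \right)} = 8 - z \left(-6\right) = 8 - - 6 z = 8 + 6 z$)
$88 \left(f{\left(8 \right)} + \left(w{\left(5 \right)} - -34\right)\right) = 88 \left(\left(8 + 6 \cdot 8\right) + \left(5 - -34\right)\right) = 88 \left(\left(8 + 48\right) + \left(5 + 34\right)\right) = 88 \left(56 + 39\right) = 88 \cdot 95 = 8360$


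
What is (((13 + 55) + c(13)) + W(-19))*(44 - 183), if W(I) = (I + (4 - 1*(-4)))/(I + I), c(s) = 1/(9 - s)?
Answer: -718769/76 ≈ -9457.5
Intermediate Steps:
W(I) = (8 + I)/(2*I) (W(I) = (I + (4 + 4))/((2*I)) = (I + 8)*(1/(2*I)) = (8 + I)*(1/(2*I)) = (8 + I)/(2*I))
(((13 + 55) + c(13)) + W(-19))*(44 - 183) = (((13 + 55) - 1/(-9 + 13)) + (½)*(8 - 19)/(-19))*(44 - 183) = ((68 - 1/4) + (½)*(-1/19)*(-11))*(-139) = ((68 - 1*¼) + 11/38)*(-139) = ((68 - ¼) + 11/38)*(-139) = (271/4 + 11/38)*(-139) = (5171/76)*(-139) = -718769/76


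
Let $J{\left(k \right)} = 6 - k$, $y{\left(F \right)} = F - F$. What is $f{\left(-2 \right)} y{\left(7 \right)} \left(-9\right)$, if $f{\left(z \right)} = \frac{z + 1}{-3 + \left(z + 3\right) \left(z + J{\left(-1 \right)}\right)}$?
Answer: $0$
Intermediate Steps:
$y{\left(F \right)} = 0$
$f{\left(z \right)} = \frac{1 + z}{-3 + \left(3 + z\right) \left(7 + z\right)}$ ($f{\left(z \right)} = \frac{z + 1}{-3 + \left(z + 3\right) \left(z + \left(6 - -1\right)\right)} = \frac{1 + z}{-3 + \left(3 + z\right) \left(z + \left(6 + 1\right)\right)} = \frac{1 + z}{-3 + \left(3 + z\right) \left(z + 7\right)} = \frac{1 + z}{-3 + \left(3 + z\right) \left(7 + z\right)}$)
$f{\left(-2 \right)} y{\left(7 \right)} \left(-9\right) = \frac{1 - 2}{18 + \left(-2\right)^{2} + 10 \left(-2\right)} 0 \left(-9\right) = \frac{1}{18 + 4 - 20} \left(-1\right) 0 \left(-9\right) = \frac{1}{2} \left(-1\right) 0 \left(-9\right) = \left(- \frac{1}{2}\right) 0 \left(-9\right) = 0 \left(-9\right) = 0$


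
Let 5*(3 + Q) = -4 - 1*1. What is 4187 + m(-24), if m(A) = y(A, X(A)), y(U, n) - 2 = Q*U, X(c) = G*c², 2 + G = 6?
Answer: 4285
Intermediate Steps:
G = 4 (G = -2 + 6 = 4)
X(c) = 4*c²
Q = -4 (Q = -3 + (-4 - 1*1)/5 = -3 + (-4 - 1)/5 = -3 + (⅕)*(-5) = -3 - 1 = -4)
y(U, n) = 2 - 4*U
m(A) = 2 - 4*A
4187 + m(-24) = 4187 + (2 - 4*(-24)) = 4187 + (2 + 96) = 4187 + 98 = 4285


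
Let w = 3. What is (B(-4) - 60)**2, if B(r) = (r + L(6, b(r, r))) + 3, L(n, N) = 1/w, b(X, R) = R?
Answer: 33124/9 ≈ 3680.4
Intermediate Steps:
L(n, N) = 1/3
B(r) = 10/3 + r (B(r) = (r + 1/3) + 3 = (1/3 + r) + 3 = 10/3 + r)
(B(-4) - 60)**2 = ((10/3 - 4) - 60)**2 = (-2/3 - 60)**2 = (-182/3)**2 = 33124/9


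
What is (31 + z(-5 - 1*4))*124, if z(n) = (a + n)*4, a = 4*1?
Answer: 1364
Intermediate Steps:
a = 4
z(n) = 16 + 4*n (z(n) = (4 + n)*4 = 16 + 4*n)
(31 + z(-5 - 1*4))*124 = (31 + (16 + 4*(-5 - 1*4)))*124 = (31 + (16 + 4*(-5 - 4)))*124 = (31 + (16 + 4*(-9)))*124 = (31 + (16 - 36))*124 = (31 - 20)*124 = 11*124 = 1364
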